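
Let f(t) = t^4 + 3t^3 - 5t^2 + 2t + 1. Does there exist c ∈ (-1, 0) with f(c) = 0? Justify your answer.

Such a root exists.

f(-1) = -8 and f(0) = 1, which have opposite signs.
As a polynomial, f is continuous on every closed interval.
The Intermediate Value Theorem then guarantees some c ∈ (-1, 0) with f(c) = 0.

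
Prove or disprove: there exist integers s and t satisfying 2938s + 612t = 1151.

No, no such integers exist.

Both 2938 and 612 are divisible by gcd(2938, 612) = 2, hence so is any combination 2938s + 612t.
But 1151 is not a multiple of 2 (it leaves remainder 1).
So the equation is unsolvable over ℤ.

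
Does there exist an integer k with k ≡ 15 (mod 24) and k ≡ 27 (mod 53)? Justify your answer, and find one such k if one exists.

The moduli 24 and 53 are coprime, so by the Chinese Remainder Theorem a unique solution modulo 1272 exists.
Write k = 15 + 24t and require 15 + 24t ≡ 27 (mod 53), i.e. 24t ≡ 12 (mod 53).
To invert 24 modulo 53: 53 = 2·24 + 5, 24 = 4·5 + 4, 5 = 1·4 + 1, 4 = 4·1 + 0, and unwinding, 1 = 5 − 1·4 = 5 − (24 − 4·5) = −24 + 5·5 = −24 + 5·(53 − 2·24) = 5·53 − 11·24. Thus 24⁻¹ ≡ -11 ≡ 42 (mod 53).
Multiplying by 42: t ≡ 42·12 = 504 ≡ 27 (mod 53).
With t = 27: k = 15 + 24·27 = 663.
Check: 663 mod 24 = 15, 663 mod 53 = 27. ✓

k = 663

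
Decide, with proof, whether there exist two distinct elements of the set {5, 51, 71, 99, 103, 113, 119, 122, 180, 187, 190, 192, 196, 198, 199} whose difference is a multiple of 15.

No, no such pair exists.

Two integers differ by a multiple of 15 exactly when they have the same residue mod 15. The residues are 5↦5, 51↦6, 71↦11, 99↦9, 103↦13, 113↦8, 119↦14, 122↦2, 180↦0, 187↦7, 190↦10, 192↦12, 196↦1, 198↦3, 199↦4.
All 15 residues are distinct, so no two elements differ by a multiple of 15.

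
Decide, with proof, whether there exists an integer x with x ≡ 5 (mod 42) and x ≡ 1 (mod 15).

No such integer exists.

Reduce both congruences modulo 3, which divides 42 and 15: they say x ≡ 5 (mod 3) and x ≡ 1 (mod 3).
But 5 mod 3 = 2 while 1 mod 3 = 1, a contradiction.
Hence the system has no solution.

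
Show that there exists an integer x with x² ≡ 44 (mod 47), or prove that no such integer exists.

47 is prime, so by Euler's criterion 44 is a square mod 47 iff 44^((47−1)/2) = 44^23 ≡ 1 (mod 47).
Repeated squaring mod 47: 44^2 = 1936 ≡ 9; 44^4 ≡ 9² = 81 ≡ 34; 44^8 ≡ 34² = 1156 ≡ 28; 44^16 ≡ 28² = 784 ≡ 32.
Since 23 = 16 + 4 + 2 + 1, 44^23 ≡ 32 · 34 · 9 · 44; multiplying out mod 47: 32·34 = 1088 ≡ 7, then 7·9 = 63 ≡ 16, then 16·44 = 704 ≡ 46. Thus 44^23 ≡ 46 ≡ −1 (mod 47).
By Euler's criterion 44 is a quadratic non-residue mod 47: no x satisfies x² ≡ 44 (mod 47).

No, no such integer exists.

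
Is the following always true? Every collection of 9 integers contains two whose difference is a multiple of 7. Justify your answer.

Yes.

Each integer lies in one of the 7 residue classes modulo 7.
Since 9 > 7, two of the 9 integers must share a residue class by the pigeonhole principle; call them a and b.
Their difference a − b is then a multiple of 7.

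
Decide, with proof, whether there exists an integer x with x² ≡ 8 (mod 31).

Take x = 15. Then 15² = 225 = 7·31 + 8, so 15² ≡ 8 (mod 31).

x = 15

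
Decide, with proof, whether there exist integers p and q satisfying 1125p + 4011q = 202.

Any value of 1125p + 4011q is a multiple of gcd(1125, 4011) = 3.
However 202 leaves remainder 1 on division by 3.
Hence no integers p, q satisfy the equation.

No, no such integers exist.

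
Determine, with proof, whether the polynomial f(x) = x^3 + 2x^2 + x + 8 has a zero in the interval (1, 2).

The endpoint values f(1) = 12 and f(2) = 26 are both positive. Claim: f(x) > 0 for every x in (1, 2).
Shift to the endpoint 1: with x = 1 + u (0 < u < 1), one computes f(1 + u) = u^3 + 5u^2 + 8u + 12.
All 4 nonzero coefficients of this polynomial in u are positive; hence for u > 0 the value is a sum of positive terms (the constant 12 among them).
So f is strictly positive on (1, 2); no root exists in the interval.

No such root exists.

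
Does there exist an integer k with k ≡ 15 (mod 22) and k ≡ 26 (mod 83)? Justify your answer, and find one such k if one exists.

k = 939

The moduli 22 and 83 are coprime, so by the Chinese Remainder Theorem a unique solution modulo 1826 exists.
Any solution of the first congruence is k = 15 + 22t; substituting into the second, 22t ≡ 26 − 15 ≡ 11 (mod 83).
Invert 22 mod 83 by the Euclidean algorithm: 83 = 3·22 + 17, 22 = 1·17 + 5, 17 = 3·5 + 2, 5 = 2·2 + 1, 2 = 2·1 + 0; back-substituting, 1 = 5 − 2·2 = 5 − 2·(17 − 3·5) = −2·17 + 7·5 = −2·17 + 7·(22 − 1·17) = 7·22 − 9·17 = 7·22 − 9·(83 − 3·22) = −9·83 + 34·22. Hence 22·34 ≡ 1, so 22⁻¹ ≡ 34 (mod 83).
Multiplying by 34: t ≡ 34·11 = 374 ≡ 42 (mod 83).
With t = 42: k = 15 + 22·42 = 939.
Check: 939 mod 22 = 15, 939 mod 83 = 26. ✓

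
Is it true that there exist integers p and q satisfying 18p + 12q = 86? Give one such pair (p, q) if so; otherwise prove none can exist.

There are no such integers.

Any value of 18p + 12q is a multiple of gcd(18, 12) = 6.
But 86 = 6·14 + 2, so 6 ∤ 86.
Therefore 18p + 12q = 86 has no solution in integers.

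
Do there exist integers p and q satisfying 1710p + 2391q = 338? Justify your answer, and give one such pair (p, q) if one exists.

Both 1710 and 2391 are divisible by gcd(1710, 2391) = 3, hence so is any combination 1710p + 2391q.
But 338 = 3·112 + 2, so 3 ∤ 338.
So the equation is unsolvable over ℤ.

No, no such integers exist.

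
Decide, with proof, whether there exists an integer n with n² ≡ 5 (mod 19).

n = 10

n = 10 works: 10² = 100, and 100 − 5 = 95 = 5·19.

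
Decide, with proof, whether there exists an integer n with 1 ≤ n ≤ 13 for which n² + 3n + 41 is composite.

n = 2

At n = 2: 2² + 3·2 + 41 = 51 = 3·17, which is composite.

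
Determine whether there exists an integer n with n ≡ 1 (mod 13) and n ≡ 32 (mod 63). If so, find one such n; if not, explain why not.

n = 599

The moduli 13 and 63 are coprime, so by the Chinese Remainder Theorem a unique solution modulo 819 exists.
Write n = 1 + 13t and require 1 + 13t ≡ 32 (mod 63), i.e. 13t ≡ 31 (mod 63).
To invert 13 modulo 63: 63 = 4·13 + 11, 13 = 1·11 + 2, 11 = 5·2 + 1, 2 = 2·1 + 0, and unwinding, 1 = 11 − 5·2 = 11 − 5·(13 − 1·11) = −5·13 + 6·11 = −5·13 + 6·(63 − 4·13) = 6·63 − 29·13. Thus 13⁻¹ ≡ -29 ≡ 34 (mod 63).
Multiplying by 34: t ≡ 34·31 = 1054 ≡ 46 (mod 63).
Taking t = 46 gives n = 1 + 13·46 = 599.
Indeed 599 ≡ 1 (mod 13) and 599 ≡ 32 (mod 63).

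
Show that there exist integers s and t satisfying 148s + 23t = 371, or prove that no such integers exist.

148 and 23 are coprime, so 148s + 23t ranges over all of ℤ.
Euclidean algorithm: 148 = 6·23 + 10, 23 = 2·10 + 3, 10 = 3·3 + 1, 3 = 3·1 + 0.
Working back up the chain: 1 = 10 − 3·3 = 10 − 3·(23 − 2·10) = −3·23 + 7·10 = −3·23 + 7·(148 − 6·23) = 7·148 − 45·23. So 148·7 + 23·(-45) = 1.
Multiplying through by 371: s = 7·371 = 2597, t = (-45)·371 = -16695 is a solution.
Shifting by a multiple of (23, −148) keeps it a solution: s = 2597 − 112·23 = 21, t = -16695 + 112·148 = -119.
Check: 148·21 + 23·(-119) = 3108 − 2737 = 371. ✓

s = 21, t = -119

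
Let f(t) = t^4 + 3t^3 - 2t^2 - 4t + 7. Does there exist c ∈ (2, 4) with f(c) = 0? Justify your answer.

f has no root in that interval.

The endpoint values f(2) = 31 and f(4) = 407 are both positive. Claim: f(t) > 0 for every t in (2, 4).
Shift to the endpoint 2: with t = 2 + u (0 < u < 2), one computes f(2 + u) = u^4 + 11u^3 + 40u^2 + 56u + 31.
All 5 nonzero coefficients of this polynomial in u are positive; hence for u > 0 the value is a sum of positive terms (the constant 31 among them).
So f is strictly positive on (2, 4); no root exists in the interval.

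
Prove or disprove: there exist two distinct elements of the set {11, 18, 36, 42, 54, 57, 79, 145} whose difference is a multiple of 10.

No such pair exists.

Reduce each element modulo 10: 11↦1, 18↦8, 36↦6, 42↦2, 54↦4, 57↦7, 79↦9, 145↦5.
No residue repeats among the 8 elements, so no pair has difference ≡ 0 (mod 10).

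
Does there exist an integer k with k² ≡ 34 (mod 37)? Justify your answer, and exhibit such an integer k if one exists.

k = 21

k = 21 works: 21² = 441, and 441 − 34 = 407 = 11·37.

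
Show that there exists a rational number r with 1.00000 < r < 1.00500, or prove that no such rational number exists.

r = 202/201

Scale by 201: the interval becomes (201.00000, 202.00500), which contains the integer 202.
Hence 202/201 is a rational number with 1.00000 < 202/201 < 1.00500.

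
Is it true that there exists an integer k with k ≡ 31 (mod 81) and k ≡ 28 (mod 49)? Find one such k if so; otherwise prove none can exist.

k = 2380

The moduli 81 and 49 are coprime, so by the Chinese Remainder Theorem a unique solution modulo 3969 exists.
Write k = 31 + 81t and require 31 + 81t ≡ 28 (mod 49), i.e. 81t ≡ 46 (mod 49).
81 ≡ 32 (mod 49), so this reads 32t ≡ 46 (mod 49). Note 32·23 = 736 ≡ 1 (mod 49) (as 736 − 1 = 15·49), so 32⁻¹ ≡ 23.
Therefore t ≡ 23·46 = 1058 ≡ 29 (mod 49).
Taking t = 29 gives k = 31 + 81·29 = 2380.
Indeed 2380 ≡ 31 (mod 81) and 2380 ≡ 28 (mod 49).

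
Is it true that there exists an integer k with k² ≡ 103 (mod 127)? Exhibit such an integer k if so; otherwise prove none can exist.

k = 22 works: 22² = 484, and 484 − 103 = 381 = 3·127.

k = 22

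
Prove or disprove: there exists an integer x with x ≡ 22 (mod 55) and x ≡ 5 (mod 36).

Since 55 and 36 share no common factor, CRT says the pair of congruences has a solution (unique mod 1980).
Any solution of the first congruence is x = 22 + 55t; substituting into the second, 55t ≡ 5 − 22 ≡ 19 (mod 36).
55 ≡ 19 (mod 36), so this reads 19t ≡ 19 (mod 36). Invert 19 mod 36 by the Euclidean algorithm: 36 = 1·19 + 17, 19 = 1·17 + 2, 17 = 8·2 + 1, 2 = 2·1 + 0; back-substituting, 1 = 17 − 8·2 = 17 − 8·(19 − 1·17) = −8·19 + 9·17 = −8·19 + 9·(36 − 1·19) = 9·36 − 17·19. Hence 19·(-17) ≡ 1, so 19⁻¹ ≡ -17 ≡ 19 (mod 36).
Therefore t ≡ 19·19 = 361 ≡ 1 (mod 36).
With t = 1: x = 22 + 55·1 = 77.
Check: 77 mod 55 = 22, 77 mod 36 = 5. ✓

x = 77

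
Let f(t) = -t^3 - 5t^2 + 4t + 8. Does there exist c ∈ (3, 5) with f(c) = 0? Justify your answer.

f(3) = -52 and f(5) = -222, both negative, so a sign-change argument is unavailable; we show f keeps this sign on the whole interval.
Shift to the endpoint 3: with t = 3 + u (0 < u < 2), one computes f(3 + u) = -u^3 - 14u^2 - 53u - 52.
The nonzero coefficients here are all negative, so for u > 0 every term is negative (or zero), and the constant term -52 is strictly negative.
Therefore f(t) < 0 throughout (3, 5), and f has no zero there.

No such root exists.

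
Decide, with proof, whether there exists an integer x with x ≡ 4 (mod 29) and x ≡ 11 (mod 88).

Since 29 and 88 share no common factor, CRT says the pair of congruences has a solution (unique mod 2552).
Any solution of the first congruence is x = 4 + 29t; substituting into the second, 29t ≡ 11 − 4 ≡ 7 (mod 88).
Since 29·85 = 2465 = 28·88 + 1, the inverse of 29 mod 88 is 85.
Multiplying by 85: t ≡ 85·7 = 595 ≡ 67 (mod 88).
With t = 67: x = 4 + 29·67 = 1947.
Check: 1947 mod 29 = 4, 1947 mod 88 = 11. ✓

x = 1947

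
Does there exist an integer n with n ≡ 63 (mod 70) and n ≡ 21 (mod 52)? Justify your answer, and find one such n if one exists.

n = 1113

Here gcd(70, 52) = 2, and both 63 and 21 leave remainder 1 mod 2, so the system is consistent.
Put n = 63 + 70t, so we need 70t ≡ 10 (mod 52), equivalently (divide by 2) 35t ≡ 5 (mod 26).
35 ≡ 9 (mod 26), so this reads 9t ≡ 5 (mod 26). Since 9·3 = 27 = 1·26 + 1, the inverse of 9 mod 26 is 3.
Therefore t ≡ 3·5 = 15 (mod 26).
Then n = 63 + 70·15 = 1113.
Verify: 1113 = 15·70 + 63 and 1113 = 21·52 + 21. ✓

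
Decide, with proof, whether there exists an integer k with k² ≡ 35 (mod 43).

k = 32

k = 32 works: 32² = 1024, and 1024 − 35 = 989 = 23·43.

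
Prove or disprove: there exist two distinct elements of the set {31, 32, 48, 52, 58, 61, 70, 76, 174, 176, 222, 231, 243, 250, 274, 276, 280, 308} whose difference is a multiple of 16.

32 mod 16 = 0 and 48 mod 16 = 0, so 48 − 32 = 16 = 1·16.

The pair (32, 48) works.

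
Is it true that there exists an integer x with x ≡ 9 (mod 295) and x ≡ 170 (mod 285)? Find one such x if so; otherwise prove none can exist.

Both moduli are multiples of 5 = gcd(295, 285), so any solution would satisfy x ≡ 9 and x ≡ 170 modulo 5 simultaneously.
These are incompatible: 9 − 170 = -161 is not divisible by 5.
Therefore no such x exists.

There is no such integer.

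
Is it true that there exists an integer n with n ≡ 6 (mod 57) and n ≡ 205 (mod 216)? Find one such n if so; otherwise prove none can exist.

Reduce both congruences modulo 3, which divides 57 and 216: they say n ≡ 6 (mod 3) and n ≡ 205 (mod 3).
These are incompatible: 6 − 205 = -199 is not divisible by 3.
Therefore no such n exists.

No such integer exists.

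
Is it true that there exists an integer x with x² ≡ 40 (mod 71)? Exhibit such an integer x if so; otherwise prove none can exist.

x = 53

Take x = 53. Then 53² = 2809 = 39·71 + 40, so 53² ≡ 40 (mod 71).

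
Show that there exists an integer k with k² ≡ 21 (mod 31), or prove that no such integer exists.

No such integer exists.

Apply Euler's criterion with the prime 31: 21 is a quadratic residue iff 21^15 ≡ 1 (mod 31), and a non-residue iff it is ≡ −1.
Squaring successively (mod 31): 21^2 = 441 ≡ 7; 21^4 ≡ 7² = 49 ≡ 18; 21^8 ≡ 18² = 324 ≡ 14.
Since 15 = 8 + 4 + 2 + 1, 21^15 ≡ 14 · 18 · 7 · 21; multiplying out mod 31: 14·18 = 252 ≡ 4, then 4·7 = 28 ≡ 28, then 28·21 = 588 ≡ 30. Thus 21^15 ≡ 30 ≡ −1 (mod 31).
The value −1 means 21 is a non-residue modulo 31, so k² ≡ 21 (mod 31) is impossible.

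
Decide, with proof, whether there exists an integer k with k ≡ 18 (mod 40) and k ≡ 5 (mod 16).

No such integer exists.

Both moduli are multiples of 8 = gcd(40, 16), so any solution would satisfy k ≡ 18 and k ≡ 5 modulo 8 simultaneously.
However 18 ≡ 2 and 5 ≡ 5 (mod 8), and 2 ≠ 5.
Hence the system has no solution.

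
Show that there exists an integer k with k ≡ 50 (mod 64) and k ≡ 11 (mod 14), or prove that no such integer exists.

gcd(64, 14) = 2. If k ≡ 50 (mod 64) and k ≡ 11 (mod 14), then k ≡ 50 (mod 2) and k ≡ 11 (mod 2).
But 50 mod 2 = 0 while 11 mod 2 = 1, a contradiction.
Therefore no such k exists.

No, no such integer exists.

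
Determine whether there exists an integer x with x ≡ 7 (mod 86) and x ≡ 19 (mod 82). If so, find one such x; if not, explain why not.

x = 265

gcd(86, 82) = 2. A simultaneous solution exists iff 7 ≡ 19 (mod 2); here 7 mod 2 = 1 = 19 mod 2, so it does.
The integers ≡ 7 (mod 86) are 7, 93, 179, 265, …; their remainders mod 82 are 7, 11, 15, 19, so x = 265 is the first that is ≡ 19 (mod 82).
Verify: 265 = 3·86 + 7 and 265 = 3·82 + 19. ✓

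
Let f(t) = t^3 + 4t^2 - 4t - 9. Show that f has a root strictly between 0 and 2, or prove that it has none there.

f(0) = -9 and f(2) = 7, which have opposite signs.
Since f is a polynomial it is continuous on [0, 2].
By the Intermediate Value Theorem, f takes the value 0 somewhere in the open interval.

Yes, f has a root in the interval.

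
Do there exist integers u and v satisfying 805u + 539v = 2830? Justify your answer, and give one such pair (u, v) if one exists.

Both 805 and 539 are divisible by gcd(805, 539) = 7, hence so is any combination 805u + 539v.
However 2830 leaves remainder 2 on division by 7.
Hence no integers u, v satisfy the equation.

There are no such integers.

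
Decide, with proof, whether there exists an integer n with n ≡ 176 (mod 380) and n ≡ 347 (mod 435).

gcd(380, 435) = 5. If n ≡ 176 (mod 380) and n ≡ 347 (mod 435), then n ≡ 176 (mod 5) and n ≡ 347 (mod 5).
But 176 mod 5 = 1 while 347 mod 5 = 2, a contradiction.
Hence the system has no solution.

No such integer exists.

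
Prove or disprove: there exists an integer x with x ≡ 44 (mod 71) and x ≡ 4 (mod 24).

x = 1180

Since 71 and 24 share no common factor, CRT says the pair of congruences has a solution (unique mod 1704).
Write x = 44 + 71t and require 44 + 71t ≡ 4 (mod 24), i.e. 71t ≡ 8 (mod 24).
71 ≡ 23 (mod 24), so this reads 23t ≡ 8 (mod 24). To invert 23 modulo 24: 24 = 1·23 + 1, 23 = 23·1 + 0, and unwinding, 1 = 24 − 1·23. Thus 23⁻¹ ≡ -1 ≡ 23 (mod 24).
Therefore t ≡ 23·8 = 184 ≡ 16 (mod 24).
With t = 16: x = 44 + 71·16 = 1180.
Check: 1180 mod 71 = 44, 1180 mod 24 = 4. ✓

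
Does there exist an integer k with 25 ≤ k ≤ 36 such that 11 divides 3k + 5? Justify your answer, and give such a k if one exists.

k = 35

At k = 35 we get 3·35 + 5 = 110, and 110 = 11·10.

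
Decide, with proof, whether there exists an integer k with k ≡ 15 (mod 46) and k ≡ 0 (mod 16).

Both moduli are multiples of 2 = gcd(46, 16), so any solution would satisfy k ≡ 15 and k ≡ 0 modulo 2 simultaneously.
But 15 mod 2 = 1 while 0 mod 2 = 0, a contradiction.
So no integer satisfies both congruences.

There is no such integer.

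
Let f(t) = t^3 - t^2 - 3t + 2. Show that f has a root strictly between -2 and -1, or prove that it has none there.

Such a root exists.

f(-2) = -4 and f(-1) = 3, which have opposite signs.
f is continuous everywhere (it is a polynomial), in particular on [-2, -1].
By the Intermediate Value Theorem, f takes the value 0 somewhere in the open interval.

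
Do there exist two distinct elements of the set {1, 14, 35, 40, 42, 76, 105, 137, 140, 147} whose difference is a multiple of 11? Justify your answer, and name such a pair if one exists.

There is no such pair.

Two integers differ by a multiple of 11 exactly when they have the same residue mod 11. The residues are 1↦1, 14↦3, 35↦2, 40↦7, 42↦9, 76↦10, 105↦6, 137↦5, 140↦8, 147↦4.
No residue repeats among the 10 elements, so no pair has difference ≡ 0 (mod 11).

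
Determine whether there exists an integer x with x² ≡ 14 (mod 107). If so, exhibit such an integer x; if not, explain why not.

x = 11

x = 11 works: 11² = 121, and 121 − 14 = 107 = 1·107.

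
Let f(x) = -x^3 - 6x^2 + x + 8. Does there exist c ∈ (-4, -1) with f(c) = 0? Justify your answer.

Yes, f has a root in the interval.

f(-4) = -28 and f(-1) = 2, which have opposite signs.
f is continuous everywhere (it is a polynomial), in particular on [-4, -1].
By the Intermediate Value Theorem f must vanish at some point of (-4, -1).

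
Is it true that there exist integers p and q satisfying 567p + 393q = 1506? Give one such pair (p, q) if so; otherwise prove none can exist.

gcd(567, 393) = 3, and 3 divides 1506, so integer solutions exist.
Dividing through by 3 reduces the equation to 189p + 131q = 502.
Euclidean algorithm: 189 = 1·131 + 58, 131 = 2·58 + 15, 58 = 3·15 + 13, 15 = 1·13 + 2, 13 = 6·2 + 1, 2 = 2·1 + 0.
Unwinding: 1 = 13 − 6·2 = 13 − 6·(15 − 1·13) = −6·15 + 7·13 = −6·15 + 7·(58 − 3·15) = 7·58 − 27·15 = 7·58 − 27·(131 − 2·58) = −27·131 + 61·58 = −27·131 + 61·(189 − 1·131) = 61·189 − 88·131, i.e. 189·61 + 131·(-88) = 1.
Times 502: 189·30622 + 131·(-44176) = 502, so (30622, -44176) solves it.
Subtracting 233·131 from p and adding 233·189 to q gives the tidier solution (99, -139).
Indeed 567·99 + 393·(-139) = 56133 − 54627 = 1506.

p = 99, q = -139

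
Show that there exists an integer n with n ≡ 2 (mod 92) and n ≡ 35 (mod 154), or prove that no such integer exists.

gcd(92, 154) = 2. If n ≡ 2 (mod 92) and n ≡ 35 (mod 154), then n ≡ 2 (mod 2) and n ≡ 35 (mod 2).
These are incompatible: 2 − 35 = -33 is not divisible by 2.
Hence the system has no solution.

No, no such integer exists.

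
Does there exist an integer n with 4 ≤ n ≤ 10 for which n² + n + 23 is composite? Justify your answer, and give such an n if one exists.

n = 8

At n = 8: 8² + 8 + 23 = 95 = 5·19, which is composite.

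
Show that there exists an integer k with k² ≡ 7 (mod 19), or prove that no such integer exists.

Take k = 11. Then 11² = 121 = 6·19 + 7, so 11² ≡ 7 (mod 19).

k = 11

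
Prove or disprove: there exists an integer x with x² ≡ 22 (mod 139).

There is no such integer.

Apply Euler's criterion with the prime 139: 22 is a quadratic residue iff 22^69 ≡ 1 (mod 139), and a non-residue iff it is ≡ −1.
Repeated squaring mod 139: 22^2 = 484 ≡ 67; 22^4 ≡ 67² = 4489 ≡ 41; 22^8 ≡ 41² = 1681 ≡ 13; 22^16 ≡ 13² = 169 ≡ 30; 22^32 ≡ 30² = 900 ≡ 66; 22^64 ≡ 66² = 4356 ≡ 47.
Since 69 = 64 + 4 + 1, 22^69 ≡ 47 · 41 · 22; multiplying out mod 139: 47·41 = 1927 ≡ 120, then 120·22 = 2640 ≡ 138. Thus 22^69 ≡ 138 ≡ −1 (mod 139).
By Euler's criterion 22 is a quadratic non-residue mod 139: no x satisfies x² ≡ 22 (mod 139).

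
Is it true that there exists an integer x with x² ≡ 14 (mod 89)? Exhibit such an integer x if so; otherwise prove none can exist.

89 is prime, so by Euler's criterion 14 is a square mod 89 iff 14^((89−1)/2) = 14^44 ≡ 1 (mod 89).
Squaring successively (mod 89): 14^2 = 196 ≡ 18; 14^4 ≡ 18² = 324 ≡ 57; 14^8 ≡ 57² = 3249 ≡ 45; 14^16 ≡ 45² = 2025 ≡ 67; 14^32 ≡ 67² = 4489 ≡ 39.
Since 44 = 32 + 8 + 4, 14^44 ≡ 39 · 45 · 57; multiplying out mod 89: 39·45 = 1755 ≡ 64, then 64·57 = 3648 ≡ 88. Thus 14^44 ≡ 88 ≡ −1 (mod 89).
By Euler's criterion 14 is a quadratic non-residue mod 89: no x satisfies x² ≡ 14 (mod 89).

There is no such integer.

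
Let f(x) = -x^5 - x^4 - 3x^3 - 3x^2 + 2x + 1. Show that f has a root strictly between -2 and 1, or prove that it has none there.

Such a root exists.

f(-2) = 25 and f(1) = -5, which have opposite signs.
As a polynomial, f is continuous on every closed interval.
By the Intermediate Value Theorem, f takes the value 0 somewhere in the open interval.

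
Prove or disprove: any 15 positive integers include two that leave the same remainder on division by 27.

No; for instance {8, 9, 10, 11, 12, 13, 14, 15, 16, 17, 18, 19, 20, 21, 22} is a counterexample.

Take the 15 consecutive integers 8, 9, …, 22: their residues mod 27 are all distinct because 15 ≤ 27.
Hence this collection has no pair with equal remainders mod 27, disproving the claim.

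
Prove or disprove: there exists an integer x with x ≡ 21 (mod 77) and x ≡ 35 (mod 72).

x = 3563

Since 77 and 72 share no common factor, CRT says the pair of congruences has a solution (unique mod 5544).
Write x = 21 + 77t and require 21 + 77t ≡ 35 (mod 72), i.e. 77t ≡ 14 (mod 72).
77 ≡ 5 (mod 72), so this reads 5t ≡ 14 (mod 72). Since 5·29 = 145 = 2·72 + 1, the inverse of 5 mod 72 is 29.
Therefore t ≡ 29·14 = 406 ≡ 46 (mod 72).
Taking t = 46 gives x = 21 + 77·46 = 3563.
Verify: 3563 = 46·77 + 21 and 3563 = 49·72 + 35. ✓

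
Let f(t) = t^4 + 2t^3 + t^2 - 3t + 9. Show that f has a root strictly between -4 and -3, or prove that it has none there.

f has no root in that interval.

f(-4) = 165 and f(-3) = 54, both positive, so a sign-change argument is unavailable; we show f keeps this sign on the whole interval.
Substitute t = -3 − u, where 0 < u < 1 on the interval. Expanding, f(-3 − u) = u^4 + 10u^3 + 37u^2 + 63u + 54.
All 5 nonzero coefficients of this polynomial in u are positive; hence for u > 0 the value is a sum of positive terms (the constant 54 among them).
So f is strictly positive on (-4, -3); no root exists in the interval.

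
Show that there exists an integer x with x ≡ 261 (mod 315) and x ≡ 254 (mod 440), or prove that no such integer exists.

No, no such integer exists.

gcd(315, 440) = 5. If x ≡ 261 (mod 315) and x ≡ 254 (mod 440), then x ≡ 261 (mod 5) and x ≡ 254 (mod 5).
But 261 mod 5 = 1 while 254 mod 5 = 4, a contradiction.
Therefore no such x exists.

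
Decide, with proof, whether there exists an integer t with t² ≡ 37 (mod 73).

t = 57

Take t = 57. Then 57² = 3249 = 44·73 + 37, so 57² ≡ 37 (mod 73).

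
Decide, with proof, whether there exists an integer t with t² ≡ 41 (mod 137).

Apply Euler's criterion with the prime 137: 41 is a quadratic residue iff 41^68 ≡ 1 (mod 137), and a non-residue iff it is ≡ −1.
Squaring successively (mod 137): 41^2 = 1681 ≡ 37; 41^4 ≡ 37² = 1369 ≡ 136; 41^8 ≡ 136² = 18496 ≡ 1; 41^16 ≡ 1² = 1 ≡ 1; 41^32 ≡ 1² = 1 ≡ 1; 41^64 ≡ 1² = 1 ≡ 1.
Since 68 = 64 + 4, 41^68 ≡ 1 · 136; multiplying out mod 137: 1·136 = 136 ≡ 136. Thus 41^68 ≡ 136 ≡ −1 (mod 137).
The value −1 means 41 is a non-residue modulo 137, so t² ≡ 41 (mod 137) is impossible.

No, no such integer exists.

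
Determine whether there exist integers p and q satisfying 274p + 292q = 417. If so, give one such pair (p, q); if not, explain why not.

Any value of 274p + 292q is a multiple of gcd(274, 292) = 2.
But 417 is not a multiple of 2 (it leaves remainder 1).
Hence no integers p, q satisfy the equation.

No, no such integers exist.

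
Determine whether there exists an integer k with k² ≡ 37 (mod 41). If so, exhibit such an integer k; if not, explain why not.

k = 23 works: 23² = 529, and 529 − 37 = 492 = 12·41.

k = 23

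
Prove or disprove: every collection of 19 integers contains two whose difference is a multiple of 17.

Yes.

Each integer lies in one of the 17 residue classes modulo 17.
With 19 integers and only 17 classes, the pigeonhole principle forces two of them, say a and b, into the same class.
Their difference a − b is then a multiple of 17.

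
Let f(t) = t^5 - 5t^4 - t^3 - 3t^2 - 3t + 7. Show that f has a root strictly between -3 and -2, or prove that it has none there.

f(-3) = -632 and f(-2) = -103, both negative, so a sign-change argument is unavailable; we show f keeps this sign on the whole interval.
Substitute t = -2 − u, where 0 < u < 1 on the interval. Expanding, f(-2 − u) = -u^5 - 15u^4 - 79u^3 - 197u^2 - 237u - 103.
The nonzero coefficients here are all negative, so for u > 0 every term is negative (or zero), and the constant term -103 is strictly negative.
So f is strictly negative on (-3, -2); no root exists in the interval.

f has no root in that interval.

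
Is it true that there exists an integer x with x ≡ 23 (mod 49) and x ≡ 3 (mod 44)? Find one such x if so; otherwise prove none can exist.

x = 1983

Since 49 and 44 share no common factor, CRT says the pair of congruences has a solution (unique mod 2156).
Write x = 23 + 49t and require 23 + 49t ≡ 3 (mod 44), i.e. 49t ≡ 24 (mod 44).
49 ≡ 5 (mod 44), so this reads 5t ≡ 24 (mod 44). Since 5·9 = 45 = 1·44 + 1, the inverse of 5 mod 44 is 9.
Therefore t ≡ 9·24 = 216 ≡ 40 (mod 44).
Taking t = 40 gives x = 23 + 49·40 = 1983.
Check: 1983 mod 49 = 23, 1983 mod 44 = 3. ✓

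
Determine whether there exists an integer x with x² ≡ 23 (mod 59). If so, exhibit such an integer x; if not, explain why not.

No, no such integer exists.

Apply Euler's criterion with the prime 59: 23 is a quadratic residue iff 23^29 ≡ 1 (mod 59), and a non-residue iff it is ≡ −1.
Repeated squaring mod 59: 23^2 = 529 ≡ 57; 23^4 ≡ 57² = 3249 ≡ 4; 23^8 ≡ 4² = 16 ≡ 16; 23^16 ≡ 16² = 256 ≡ 20.
Since 29 = 16 + 8 + 4 + 1, 23^29 ≡ 20 · 16 · 4 · 23; multiplying out mod 59: 20·16 = 320 ≡ 25, then 25·4 = 100 ≡ 41, then 41·23 = 943 ≡ 58. Thus 23^29 ≡ 58 ≡ −1 (mod 59).
By Euler's criterion 23 is a quadratic non-residue mod 59: no x satisfies x² ≡ 23 (mod 59).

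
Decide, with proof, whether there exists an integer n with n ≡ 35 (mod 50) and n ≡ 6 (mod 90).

Reduce both congruences modulo 10, which divides 50 and 90: they say n ≡ 35 (mod 10) and n ≡ 6 (mod 10).
But 35 mod 10 = 5 while 6 mod 10 = 6, a contradiction.
So no integer satisfies both congruences.

No, no such integer exists.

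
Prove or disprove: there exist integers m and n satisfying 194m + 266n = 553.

No, no such integers exist.

Any value of 194m + 266n is a multiple of gcd(194, 266) = 2.
However 553 leaves remainder 1 on division by 2.
Hence no integers m, n satisfy the equation.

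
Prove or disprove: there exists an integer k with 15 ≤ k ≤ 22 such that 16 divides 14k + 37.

At k = 15, 14·15 + 37 = 247 ≡ 7 (mod 16), and each step in k adds 14, giving residues 7, 5, 3, 1, 15, 13, 11, 9 for k = 15, 16, …, 22.
Since 0 is absent from this list, 16 ∤ 14k + 37 for every k with 15 ≤ k ≤ 22.

No such integer k in that range exists.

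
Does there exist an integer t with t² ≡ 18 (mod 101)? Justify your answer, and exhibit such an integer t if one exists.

Apply Euler's criterion with the prime 101: 18 is a quadratic residue iff 18^50 ≡ 1 (mod 101), and a non-residue iff it is ≡ −1.
Squaring successively (mod 101): 18^2 = 324 ≡ 21; 18^4 ≡ 21² = 441 ≡ 37; 18^8 ≡ 37² = 1369 ≡ 56; 18^16 ≡ 56² = 3136 ≡ 5; 18^32 ≡ 5² = 25 ≡ 25.
Since 50 = 32 + 16 + 2, 18^50 ≡ 25 · 5 · 21; multiplying out mod 101: 25·5 = 125 ≡ 24, then 24·21 = 504 ≡ 100. Thus 18^50 ≡ 100 ≡ −1 (mod 101).
By Euler's criterion 18 is a quadratic non-residue mod 101: no t satisfies t² ≡ 18 (mod 101).

No, no such integer exists.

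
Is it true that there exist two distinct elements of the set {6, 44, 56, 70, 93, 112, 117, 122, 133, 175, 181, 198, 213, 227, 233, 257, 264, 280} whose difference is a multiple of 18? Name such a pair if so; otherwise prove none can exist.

There is no such pair.

Residues mod 18: 6↦6, 44↦8, 56↦2, 70↦16, 93↦3, 112↦4, 117↦9, 122↦14, 133↦7, 175↦13, 181↦1, 198↦0, 213↦15, 227↦11, 233↦17, 257↦5, 264↦12, 280↦10.
These 18 residues are pairwise different, hence no difference of two elements is divisible by 18.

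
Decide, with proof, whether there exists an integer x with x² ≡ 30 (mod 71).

Take x = 32. Then 32² = 1024 = 14·71 + 30, so 32² ≡ 30 (mod 71).

x = 32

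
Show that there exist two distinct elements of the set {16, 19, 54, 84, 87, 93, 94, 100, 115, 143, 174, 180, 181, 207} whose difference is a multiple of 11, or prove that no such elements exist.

Yes: 16 and 93.

Both 16 and 93 leave remainder 5 on division by 11; their difference 77 = 7·11 is a multiple of 11.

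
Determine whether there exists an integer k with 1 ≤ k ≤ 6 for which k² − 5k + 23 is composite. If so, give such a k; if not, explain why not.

The values for k = 1, 2, …, 6 are 19, 17, 17, 19, 23, 29, and each of these is prime.
So no value in the range makes the expression composite.

There is no such integer k in that range.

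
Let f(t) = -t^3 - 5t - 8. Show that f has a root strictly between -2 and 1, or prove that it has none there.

f(-2) = 10 and f(1) = -14, which have opposite signs.
Since f is a polynomial it is continuous on [-2, 1].
By the Intermediate Value Theorem, f takes the value 0 somewhere in the open interval.

Yes, f has a root in the interval.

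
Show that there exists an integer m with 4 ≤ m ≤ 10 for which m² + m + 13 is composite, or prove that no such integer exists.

m = 8

At m = 8: 8² + 8 + 13 = 85 = 5·17, which is composite.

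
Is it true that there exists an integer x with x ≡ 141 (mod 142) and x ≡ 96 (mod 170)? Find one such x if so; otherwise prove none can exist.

No, no such integer exists.

gcd(142, 170) = 2. If x ≡ 141 (mod 142) and x ≡ 96 (mod 170), then x ≡ 141 (mod 2) and x ≡ 96 (mod 2).
However 141 ≡ 1 and 96 ≡ 0 (mod 2), and 1 ≠ 0.
So no integer satisfies both congruences.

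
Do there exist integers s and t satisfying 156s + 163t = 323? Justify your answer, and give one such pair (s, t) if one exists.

156 and 163 are coprime, so 156s + 163t ranges over all of ℤ.
Run the Euclidean algorithm on 163 and 156: 163 = 1·156 + 7, 156 = 22·7 + 2, 7 = 3·2 + 1, 2 = 2·1 + 0.
Back-substituting, 1 = 7 − 3·2 = 7 − 3·(156 − 22·7) = −3·156 + 67·7 = −3·156 + 67·(163 − 1·156) = 67·163 − 70·156; that is, 156·(-70) + 163·67 = 1.
Multiplying through by 323: s = (-70)·323 = -22610, t = 67·323 = 21641 is a solution.
The general solution is s = -22610 + 163k, t = 21641 − 156k; taking k = 139 gives the smaller pair s = 47, t = -43.
Indeed 156·47 + 163·(-43) = 7332 − 7009 = 323.

s = 47, t = -43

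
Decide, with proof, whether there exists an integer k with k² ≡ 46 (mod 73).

k = 51

Take k = 51. Then 51² = 2601 = 35·73 + 46, so 51² ≡ 46 (mod 73).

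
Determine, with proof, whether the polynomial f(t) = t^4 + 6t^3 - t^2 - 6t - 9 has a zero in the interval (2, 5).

No such root exists.

f(2) = 39 and f(5) = 1311, both positive, so a sign-change argument is unavailable; we show f keeps this sign on the whole interval.
Substitute t = 2 + u, where 0 < u < 3 on the interval. Expanding, f(2 + u) = u^4 + 14u^3 + 59u^2 + 94u + 39.
The nonzero coefficients here are all positive, so for u > 0 every term is positive (or zero), and the constant term 39 is strictly positive.
Therefore f(t) > 0 throughout (2, 5), and f has no zero there.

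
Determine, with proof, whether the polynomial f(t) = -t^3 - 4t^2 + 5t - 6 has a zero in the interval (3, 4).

No.

f(3) = -54 and f(4) = -114, both negative, so a sign-change argument is unavailable; we show f keeps this sign on the whole interval.
Substitute t = 3 + u, where 0 < u < 1 on the interval. Expanding, f(3 + u) = -u^3 - 13u^2 - 46u - 54.
The nonzero coefficients here are all negative, so for u > 0 every term is negative (or zero), and the constant term -54 is strictly negative.
Therefore f(t) < 0 throughout (3, 4), and f has no zero there.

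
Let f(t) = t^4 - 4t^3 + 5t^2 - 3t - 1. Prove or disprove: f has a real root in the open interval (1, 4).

f(1) = -2 and f(4) = 67, which have opposite signs.
f is continuous everywhere (it is a polynomial), in particular on [1, 4].
By the Intermediate Value Theorem f must vanish at some point of (1, 4).

Yes, f has a root in the interval.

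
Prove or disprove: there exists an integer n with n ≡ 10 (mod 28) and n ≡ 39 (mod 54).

Both moduli are multiples of 2 = gcd(28, 54), so any solution would satisfy n ≡ 10 and n ≡ 39 modulo 2 simultaneously.
But 10 mod 2 = 0 while 39 mod 2 = 1, a contradiction.
Hence the system has no solution.

No, no such integer exists.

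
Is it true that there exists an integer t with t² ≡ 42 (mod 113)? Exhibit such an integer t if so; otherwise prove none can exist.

There is no such integer.

Apply Euler's criterion with the prime 113: 42 is a quadratic residue iff 42^56 ≡ 1 (mod 113), and a non-residue iff it is ≡ −1.
Repeated squaring mod 113: 42^2 = 1764 ≡ 69; 42^4 ≡ 69² = 4761 ≡ 15; 42^8 ≡ 15² = 225 ≡ 112; 42^16 ≡ 112² = 12544 ≡ 1; 42^32 ≡ 1² = 1 ≡ 1.
Since 56 = 32 + 16 + 8, 42^56 ≡ 1 · 1 · 112; multiplying out mod 113: 1·1 = 1 ≡ 1, then 1·112 = 112 ≡ 112. Thus 42^56 ≡ 112 ≡ −1 (mod 113).
The value −1 means 42 is a non-residue modulo 113, so t² ≡ 42 (mod 113) is impossible.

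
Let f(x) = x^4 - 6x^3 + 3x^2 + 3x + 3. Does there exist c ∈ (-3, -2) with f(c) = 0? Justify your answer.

No such root exists.

f(-3) = 264 and f(-2) = 73, both positive, so a sign-change argument is unavailable; we show f keeps this sign on the whole interval.
Shift to the endpoint -2: with x = -2 − u (0 < u < 1), one computes f(-2 − u) = u^4 + 14u^3 + 63u^2 + 113u + 73.
All 5 nonzero coefficients of this polynomial in u are positive; hence for u > 0 the value is a sum of positive terms (the constant 73 among them).
So f is strictly positive on (-3, -2); no root exists in the interval.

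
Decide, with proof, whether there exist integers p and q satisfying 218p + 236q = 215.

Any value of 218p + 236q is a multiple of gcd(218, 236) = 2.
But 215 is not a multiple of 2 (it leaves remainder 1).
So the equation is unsolvable over ℤ.

No such integers exist.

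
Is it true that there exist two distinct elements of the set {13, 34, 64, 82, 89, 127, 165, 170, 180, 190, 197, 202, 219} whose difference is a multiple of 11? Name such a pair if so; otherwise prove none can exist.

Both 34 and 89 leave remainder 1 on division by 11; their difference 55 = 5·11 is a multiple of 11.

Yes: 34 and 89.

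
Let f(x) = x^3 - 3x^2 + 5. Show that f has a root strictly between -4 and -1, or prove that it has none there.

Such a root exists.

f(-4) = -107 and f(-1) = 1, which have opposite signs.
As a polynomial, f is continuous on every closed interval.
By the Intermediate Value Theorem, f takes the value 0 somewhere in the open interval.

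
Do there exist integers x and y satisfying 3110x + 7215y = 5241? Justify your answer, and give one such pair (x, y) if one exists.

Any value of 3110x + 7215y is a multiple of gcd(3110, 7215) = 5.
However 5241 leaves remainder 1 on division by 5.
Therefore 3110x + 7215y = 5241 has no solution in integers.

There are no such integers.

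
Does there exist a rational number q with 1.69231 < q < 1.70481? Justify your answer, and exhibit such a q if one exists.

Scale by 10: the interval becomes (16.92310, 17.04810), which contains the integer 17.
Dividing back, 1.69231 < 17/10 < 1.70481, and 17/10 is rational.

q = 17/10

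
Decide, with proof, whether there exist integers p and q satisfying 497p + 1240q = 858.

Since gcd(497, 1240) = 1, every integer is an integer combination of 497 and 1240.
Dividing repeatedly: 1240 = 2·497 + 246, 497 = 2·246 + 5, 246 = 49·5 + 1, 5 = 5·1 + 0.
Back-substituting, 1 = 246 − 49·5 = 246 − 49·(497 − 2·246) = −49·497 + 99·246 = −49·497 + 99·(1240 − 2·497) = 99·1240 − 247·497; that is, 497·(-247) + 1240·99 = 1.
Scaling by 858 gives the particular solution (p, q) = (-211926, 84942).
The general solution is p = -211926 + 1240k, q = 84942 − 497k; taking k = 171 gives the smaller pair p = 114, q = -45.
Check: 497·114 + 1240·(-45) = 56658 − 55800 = 858. ✓

p = 114, q = -45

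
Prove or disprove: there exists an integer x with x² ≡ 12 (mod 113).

No, no such integer exists.

Apply Euler's criterion with the prime 113: 12 is a quadratic residue iff 12^56 ≡ 1 (mod 113), and a non-residue iff it is ≡ −1.
Squaring successively (mod 113): 12^2 = 144 ≡ 31; 12^4 ≡ 31² = 961 ≡ 57; 12^8 ≡ 57² = 3249 ≡ 85; 12^16 ≡ 85² = 7225 ≡ 106; 12^32 ≡ 106² = 11236 ≡ 49.
Since 56 = 32 + 16 + 8, 12^56 ≡ 49 · 106 · 85; multiplying out mod 113: 49·106 = 5194 ≡ 109, then 109·85 = 9265 ≡ 112. Thus 12^56 ≡ 112 ≡ −1 (mod 113).
By Euler's criterion 12 is a quadratic non-residue mod 113: no x satisfies x² ≡ 12 (mod 113).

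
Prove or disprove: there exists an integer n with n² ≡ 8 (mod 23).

Take n = 10. Then 10² = 100 = 4·23 + 8, so 10² ≡ 8 (mod 23).

n = 10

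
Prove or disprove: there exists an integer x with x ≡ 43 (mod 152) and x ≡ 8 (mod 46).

No such integer exists.

Reduce both congruences modulo 2, which divides 152 and 46: they say x ≡ 43 (mod 2) and x ≡ 8 (mod 2).
But 43 mod 2 = 1 while 8 mod 2 = 0, a contradiction.
Hence the system has no solution.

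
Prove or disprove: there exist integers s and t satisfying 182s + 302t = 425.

There are no such integers.

gcd(182, 302) = 2, so every integer of the form 182s + 302t is a multiple of 2.
However 425 leaves remainder 1 on division by 2.
Hence no integers s, t satisfy the equation.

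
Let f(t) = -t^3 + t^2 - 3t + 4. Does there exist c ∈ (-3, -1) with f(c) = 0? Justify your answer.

Evaluate at the endpoints: f(-3) = 49, f(-1) = 9 — same sign (positive).
The derivative f'(t) = -3t^2 + 2t - 3 is a quadratic with discriminant 2² − 4·(-3)·(-3) = -32 < 0; it never vanishes, so it is always negative (sign of the leading coefficient).
Hence f is strictly decreasing on ℝ, and in particular on [-3, -1]. A strictly monotone function with same-sign endpoint values stays positive on the whole interval, so f has no zero in (-3, -1).

f has no root in that interval.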